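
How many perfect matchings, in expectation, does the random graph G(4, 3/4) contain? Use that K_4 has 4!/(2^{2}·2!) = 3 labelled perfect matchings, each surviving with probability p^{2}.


K_4 has 4!/(2^{2}·2!) = 3 labelled perfect matchings.
For each such perfect matching H, let X_H = 1 if all 2 edges of H are present in G. Then P[X_H = 1] = p^{2} = (3/4)^{2} = 9/16.
By linearity: E[X] = Σ_H E[X_H] = 3 · p^{2} = 3 · 9/16 = 27/16.
Numerically: E[X] ≈ 1.6875.

E[X] = 3 · (3/4)^{2} = 27/16 ≈ 1.6875.


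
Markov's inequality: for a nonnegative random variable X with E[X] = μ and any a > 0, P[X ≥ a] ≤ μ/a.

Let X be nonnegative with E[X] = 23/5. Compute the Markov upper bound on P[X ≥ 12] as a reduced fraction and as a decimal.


μ = E[X] = 23/5, a = 12.
Markov: P[X ≥ 12] ≤ μ/a = (23/5)/12 = 23/60.
Numerically: ≈ 0.3833.
(Since a = 12 > μ = 4.6000, the bound 23/60 is < 1 and informative.)

P[X ≥ 12] ≤ 23/60 ≈ 0.3833.


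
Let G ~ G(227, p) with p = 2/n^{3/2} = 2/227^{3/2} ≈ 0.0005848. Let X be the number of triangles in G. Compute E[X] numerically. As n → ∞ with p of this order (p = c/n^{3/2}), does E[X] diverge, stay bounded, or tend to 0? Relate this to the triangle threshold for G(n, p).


Number of potential triangles: C(227, 3) = 1923825.
Each occurs with probability p³ ≈ (0.0005848)³ ≈ 1.999740e-10.
By linearity: E[X] = C(227, 3)·p³ ≈ 1923825 · 1.999740e-10 ≈ 0.0004.
Since α = 3/2 > 1, p = c/n^{3/2} = o(1/n) is below the triangle threshold p ~ 1/n. Asymptotically E[X] ~ (c³/6)·n^{3(1−α)} = (2³/6)·n^{-1.5} → 0, so by Markov's inequality G has no triangles w.h.p.

E[X] ≈ 0.0004; in regime p = Θ(1/n^{3/2}) E[X] tends to 0 (below the triangle threshold p ~ 1/n).


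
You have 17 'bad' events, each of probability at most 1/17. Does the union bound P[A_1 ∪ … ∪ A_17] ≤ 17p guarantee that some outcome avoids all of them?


Union bound: P[∪_{i=1}^{17} A_i] ≤ Σ_i P[A_i] ≤ 17·p = 17·(1/17) = 1.
Numerically: 1 ≈ 1.000.
Is 1 < 1? NO.
Since the bound 1 is ≥ 1, the union bound is uninformative here; it does NOT by itself certify existence.

17·p = 1 ≈ 1.000; existence NOT certified by the union bound.


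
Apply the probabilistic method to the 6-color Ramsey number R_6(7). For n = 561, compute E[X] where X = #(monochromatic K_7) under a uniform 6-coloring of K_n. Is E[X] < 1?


E[X] = C(561, 7) · 6^{1 − 21} = 3341868282890280 · 6^{−20} = 3341868282890280/3656158440062976.
As a reduced fraction: E[X] = 46414837262365/50779978334208 ≈ 0.9140381.
Is E[X] < 1? YES.
Since E[X] < 1, there exists a 6-coloring of K_{561} with no monochromatic K_7; hence R_6(7) > 561.

E[X] = 46414837262365/50779978334208 ≈ 0.9140381; E[X] < 1, so R_6(7) > 561.


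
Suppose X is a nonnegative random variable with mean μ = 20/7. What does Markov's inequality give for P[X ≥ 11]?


μ = E[X] = 20/7, a = 11.
Markov: P[X ≥ 11] ≤ μ/a = (20/7)/11 = 20/77.
Numerically: ≈ 0.259740.
(Since a = 11 > μ = 2.857143, the bound 20/77 is < 1 and informative.)

P[X ≥ 11] ≤ 20/77 ≈ 0.259740.


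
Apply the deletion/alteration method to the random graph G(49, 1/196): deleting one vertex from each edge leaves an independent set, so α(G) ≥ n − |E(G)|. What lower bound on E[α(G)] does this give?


E[|E(G)|] = C(49, 2)·p = 1176 · (1/196) = 6.
E[α(G)] ≥ n − E[|E(G)|] = 49 − 6 = 43.
Numerically: ≈ 43.00000.
(This is only a lower bound; the true E[α(G)] may be larger.)

E[α(G)] ≥ 43 ≈ 43.00000.


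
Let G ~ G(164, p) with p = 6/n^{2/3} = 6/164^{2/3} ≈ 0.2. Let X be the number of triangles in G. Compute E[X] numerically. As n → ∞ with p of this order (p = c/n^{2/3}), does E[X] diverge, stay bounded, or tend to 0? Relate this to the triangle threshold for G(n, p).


Number of potential triangles: C(164, 3) = 721764.
Each occurs with probability p³ ≈ (0.2)³ ≈ 8.03093e-03.
By linearity: E[X] = C(164, 3)·p³ ≈ 721764 · 8.03093e-03 ≈ 5796.439.
Since α = 2/3 < 1, p = c/n^{2/3} ≫ 1/n is above the triangle threshold p ~ 1/n. Asymptotically E[X] ~ (c³/6)·n^{3(1−α)} = (6³/6)·n^{1} → ∞; triangles are abundant w.h.p.

E[X] ≈ 5796.439; in regime p = Θ(1/n^{2/3}) E[X] diverges (above the triangle threshold p ~ 1/n).


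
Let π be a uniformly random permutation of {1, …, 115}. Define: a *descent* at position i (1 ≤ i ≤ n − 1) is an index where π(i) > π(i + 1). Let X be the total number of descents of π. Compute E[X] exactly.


Write X = Σ X_I over i = 1, …, 114, with X_I the indicator of one descent.
There are 114 indicators.
For each fixed i, the pair (π(i), π(i+1)) is a uniformly random ordered pair of distinct values from {1, …, 115}; by symmetry P[π(i) > π(i+1)] = 1/2.
By linearity: E[X] = 114 · (1/2) = (115 − 1) · (1/2) = 57 ≈ 57.0000.

E[X] = 57 = 57.0000.


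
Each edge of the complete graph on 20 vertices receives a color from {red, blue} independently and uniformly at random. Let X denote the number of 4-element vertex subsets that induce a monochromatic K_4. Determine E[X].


Let X = Σ_S X_S over the C(20, 4) = 4845 subsets S of size 4, where X_S = 1 if the K_4 on S is monochromatic.
For a fixed S, the K_4 on S has C(4, 2) = 6 edges. P[all 6 edges red] = (1/2)^6, and likewise for blue, so P[monochromatic] = 2·(1/2)^6 = 2^{1 − 6} = 1/32.
Summing: E[X] = C(20, 4) · 2^{1 − 6} = 4845 · 1/32 = 4845/32.
Numerically: E[X] ≈ 151.40625.

E[X] = C(20,4)·2^(1−C(4,2)) = 4845/32 ≈ 151.40625.


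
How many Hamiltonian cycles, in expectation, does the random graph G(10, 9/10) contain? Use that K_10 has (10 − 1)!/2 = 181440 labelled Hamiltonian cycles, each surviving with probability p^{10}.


K_10 has (10 − 1)!/2 = 181440 labelled Hamiltonian cycles.
For each such Hamiltonian cycle H, let X_H = 1 if all 10 edges of H are present in G. Then P[X_H = 1] = p^{10} = (9/10)^{10} = 3486784401/10000000000.
By linearity: E[X] = Σ_H E[X_H] = 181440 · p^{10} = 181440 · 3486784401/10000000000 = 1977006755367/31250000.
Numerically: E[X] ≈ 6.33e+04.

E[X] = 181440 · (9/10)^{10} = 1977006755367/31250000 ≈ 6.33e+04.


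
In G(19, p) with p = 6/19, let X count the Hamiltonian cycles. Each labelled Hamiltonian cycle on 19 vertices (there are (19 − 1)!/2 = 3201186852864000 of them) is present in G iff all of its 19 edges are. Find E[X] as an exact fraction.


K_19 has (19 − 1)!/2 = 3201186852864000 labelled Hamiltonian cycles.
For each such Hamiltonian cycle H, let X_H = 1 if all 19 edges of H are present in G. Then P[X_H = 1] = p^{19} = (6/19)^{19} = 609359740010496/1978419655660313589123979.
By linearity: E[X] = Σ_H E[X_H] = 3201186852864000 · p^{19} = 3201186852864000 · 609359740010496/1978419655660313589123979 = 1950674388386224952567660544000/1978419655660313589123979.
Numerically: E[X] ≈ 9.8598e+05.

E[X] = 3201186852864000 · (6/19)^{19} = 1950674388386224952567660544000/1978419655660313589123979 ≈ 9.8598e+05.


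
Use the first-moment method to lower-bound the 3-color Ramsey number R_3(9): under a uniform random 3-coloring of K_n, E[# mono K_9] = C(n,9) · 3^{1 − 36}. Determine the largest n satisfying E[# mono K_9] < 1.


We need C(n, 9) · 3^{1 − 36} < 1, i.e. C(n, 9) < 3^{36 − 1} = 50031545098999707.
Check values of n near the boundary:
  n = 295: C(295, 9) = 41221140106119260; 41221140106119260 < 50031545098999707? YES
  n = 296: C(296, 9) = 42513789098994080; 42513789098994080 < 50031545098999707? YES
  n = 297: C(297, 9) = 43842345008337645; 43842345008337645 < 50031545098999707? YES
  n = 298: C(298, 9) = 45207677551849890; 45207677551849890 < 50031545098999707? YES
  n = 299: C(299, 9) = 46610674441390059; 46610674441390059 < 50031545098999707? YES
  n = 300: C(300, 9) = 48052241692154700; 48052241692154700 < 50031545098999707? YES
  n = 301: C(301, 9) = 49533303936090975; 49533303936090975 < 50031545098999707? YES
  n = 302: C(302, 9) = 51054804739588650; 51054804739588650 < 50031545098999707? NO
  n = 303: C(303, 9) = 52617706925494425; 52617706925494425 < 50031545098999707? NO
  n = 304: C(304, 9) = 54222992899492560; 54222992899492560 < 50031545098999707? NO
The largest n with C(n, 9) < 50031545098999707 is n = 301 (where E[X] = 16511101312030325/16677181699666569 ≈ 0.990). Hence R_3(9) > 301, i.e. R_3(9) ≥ 302.

Largest n = 301; hence R_3(9) > 301.


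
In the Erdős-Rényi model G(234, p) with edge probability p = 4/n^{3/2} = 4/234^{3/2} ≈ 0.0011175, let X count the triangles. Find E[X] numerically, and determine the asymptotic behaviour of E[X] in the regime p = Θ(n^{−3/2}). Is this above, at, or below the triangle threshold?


Number of potential triangles: C(234, 3) = 2108184.
Each occurs with probability p³ ≈ (0.0011175)³ ≈ 1.3954318e-09.
By linearity: E[X] = C(234, 3)·p³ ≈ 2108184 · 1.3954318e-09 ≈ 0.00294.
Since α = 3/2 > 1, p = c/n^{3/2} = o(1/n) is below the triangle threshold p ~ 1/n. Asymptotically E[X] ~ (c³/6)·n^{3(1−α)} = (4³/6)·n^{-1.5} → 0, so by Markov's inequality G has no triangles w.h.p.

E[X] ≈ 0.00294; in regime p = Θ(1/n^{3/2}) E[X] tends to 0 (below the triangle threshold p ~ 1/n).


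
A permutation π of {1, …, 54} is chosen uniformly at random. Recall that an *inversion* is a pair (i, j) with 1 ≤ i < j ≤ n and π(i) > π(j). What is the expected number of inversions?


Write X = Σ X_I over the C(54, 2) = 1431 pairs i < j, with X_I the indicator of one inversion.
There are 1431 indicators.
For each fixed pair i < j, the values π(i) and π(j) are two distinct elements of {1, …, 54} in uniformly random order; by symmetry P[π(i) > π(j)] = 1/2.
By linearity: E[X] = 1431 · (1/2) = C(54, 2) · (1/2) = 1431/2 = 1431/2 ≈ 715.500000.

E[X] = 1431/2 = 715.500000.


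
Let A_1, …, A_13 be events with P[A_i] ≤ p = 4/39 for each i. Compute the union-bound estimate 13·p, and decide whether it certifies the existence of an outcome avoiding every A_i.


Union bound: P[∪_{i=1}^{13} A_i] ≤ Σ_i P[A_i] ≤ 13·p = 13·(4/39) = 4/3.
Numerically: 4/3 ≈ 1.33333.
Is 4/3 < 1? NO.
Since the bound 4/3 is ≥ 1, the union bound is uninformative here; it does NOT by itself certify existence.

13·p = 4/3 ≈ 1.33333; existence NOT certified by the union bound.


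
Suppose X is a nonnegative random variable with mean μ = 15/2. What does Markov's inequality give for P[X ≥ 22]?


μ = E[X] = 15/2, a = 22.
Markov: P[X ≥ 22] ≤ μ/a = (15/2)/22 = 15/44.
Numerically: ≈ 0.3409.
(Since a = 22 > μ = 7.5000, the bound 15/44 is < 1 and informative.)

P[X ≥ 22] ≤ 15/44 ≈ 0.3409.


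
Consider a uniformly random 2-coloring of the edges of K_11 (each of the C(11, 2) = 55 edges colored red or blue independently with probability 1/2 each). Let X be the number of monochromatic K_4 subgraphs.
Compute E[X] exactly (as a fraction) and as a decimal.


Let X = Σ_S X_S over the C(11, 4) = 330 subsets S of size 4, where X_S = 1 if the K_4 on S is monochromatic.
For a fixed S, the K_4 on S has C(4, 2) = 6 edges. P[all 6 edges red] = (1/2)^6, and likewise for blue, so P[monochromatic] = 2·(1/2)^6 = 2^{1 − 6} = 1/32.
By linearity of expectation: E[X] = C(11, 4) · 2^{1 − 6} = 330 · 1/32 = 165/16.
Numerically: E[X] ≈ 10.312500.

E[X] = C(11,4)·2^(1−C(4,2)) = 165/16 ≈ 10.312500.


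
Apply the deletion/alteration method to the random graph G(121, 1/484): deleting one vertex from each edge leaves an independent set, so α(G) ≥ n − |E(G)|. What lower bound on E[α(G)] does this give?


E[|E(G)|] = C(121, 2)·p = 7260 · (1/484) = 15.
E[α(G)] ≥ n − E[|E(G)|] = 121 − 15 = 106.
Numerically: ≈ 106.000000.
(This is only a lower bound; the true E[α(G)] may be larger.)

E[α(G)] ≥ 106 ≈ 106.000000.


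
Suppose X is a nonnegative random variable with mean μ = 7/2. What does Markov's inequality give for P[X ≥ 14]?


μ = E[X] = 7/2, a = 14.
Markov: P[X ≥ 14] ≤ μ/a = (7/2)/14 = 1/4.
Numerically: ≈ 0.25000.
(Since a = 14 > μ = 3.50000, the bound 1/4 is < 1 and informative.)

P[X ≥ 14] ≤ 1/4 ≈ 0.25000.


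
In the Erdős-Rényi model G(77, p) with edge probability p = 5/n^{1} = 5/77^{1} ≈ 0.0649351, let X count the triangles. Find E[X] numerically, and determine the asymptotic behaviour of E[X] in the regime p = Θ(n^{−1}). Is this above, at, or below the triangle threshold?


Number of potential triangles: C(77, 3) = 73150.
Each occurs with probability p³ ≈ (0.0649351)³ ≈ 2.73802770e-04.
By linearity: E[X] = C(77, 3)·p³ ≈ 73150 · 2.73802770e-04 ≈ 20.028673.
Here α = 1, so p = 5/n is exactly at the triangle threshold p ~ 1/n. Asymptotically E[X] → c³/6 = 5³/6 = 125/6 ≈ 20.833333, a bounded constant. In this regime the triangle count is asymptotically Poisson(c³/6).

E[X] ≈ 20.028673; in regime p = Θ(1/n^{1}) E[X] stays bounded (at the triangle threshold p ~ 1/n).


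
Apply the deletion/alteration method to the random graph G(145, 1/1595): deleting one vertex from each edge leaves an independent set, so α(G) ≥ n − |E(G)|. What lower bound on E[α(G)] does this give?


E[|E(G)|] = C(145, 2)·p = 10440 · (1/1595) = 72/11.
E[α(G)] ≥ n − E[|E(G)|] = 145 − 72/11 = 1523/11.
Numerically: ≈ 138.4545.
(This is only a lower bound; the true E[α(G)] may be larger.)

E[α(G)] ≥ 1523/11 ≈ 138.4545.


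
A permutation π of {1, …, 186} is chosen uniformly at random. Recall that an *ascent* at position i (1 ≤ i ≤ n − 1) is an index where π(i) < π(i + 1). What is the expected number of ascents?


Write X = Σ X_I over i = 1, …, 185, with X_I the indicator of one ascent.
There are 185 indicators.
For each fixed i, the pair (π(i), π(i+1)) is a uniformly random ordered pair of distinct values from {1, …, 186}; by symmetry P[π(i) < π(i+1)] = 1/2.
By linearity: E[X] = 185 · (1/2) = (186 − 1) · (1/2) = 185/2 ≈ 92.500000.

E[X] = 185/2 = 92.500000.


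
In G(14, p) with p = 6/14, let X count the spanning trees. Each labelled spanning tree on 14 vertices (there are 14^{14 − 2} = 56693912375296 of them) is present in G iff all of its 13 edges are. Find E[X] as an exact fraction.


K_14 has 14^{14 − 2} = 56693912375296 labelled spanning trees.
For each such spanning tree H, let X_H = 1 if all 13 edges of H are present in G. Then P[X_H = 1] = p^{13} = (3/7)^{13} = 1594323/96889010407.
By linearity of expectation: E[X] = Σ_H E[X_H] = 56693912375296 · p^{13} = 56693912375296 · 1594323/96889010407 = 6530347008/7.
Numerically: E[X] ≈ 9.32907e+08.

E[X] = 56693912375296 · (3/7)^{13} = 6530347008/7 ≈ 9.32907e+08.


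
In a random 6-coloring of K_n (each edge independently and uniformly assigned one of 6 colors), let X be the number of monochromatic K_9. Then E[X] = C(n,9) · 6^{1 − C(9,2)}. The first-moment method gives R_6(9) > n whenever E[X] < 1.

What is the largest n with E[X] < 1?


We need C(n, 9) · 6^{1 − 36} < 1, i.e. C(n, 9) < 6^{36 − 1} = 1719070799748422591028658176.
Check values of n near the boundary:
  n = 4406: C(4406, 9) = 1710356485221788389505285700; 1710356485221788389505285700 < 1719070799748422591028658176? YES
  n = 4407: C(4407, 9) = 1713856532599459170657070050; 1713856532599459170657070050 < 1719070799748422591028658176? YES
  n = 4408: C(4408, 9) = 1717362945146264156457459600; 1717362945146264156457459600 < 1719070799748422591028658176? YES
  n = 4409: C(4409, 9) = 1720875732988608787686577131; 1720875732988608787686577131 < 1719070799748422591028658176? NO
  n = 4410: C(4410, 9) = 1724394906266704102180823710; 1724394906266704102180823710 < 1719070799748422591028658176? NO
  n = 4411: C(4411, 9) = 1727920475134582415883601405; 1727920475134582415883601405 < 1719070799748422591028658176? NO
The largest n with C(n, 9) < 1719070799748422591028658176 is n = 4408 (where E[X] = 35778394690547169926197075/35813974994758803979763712 ≈ 0.9990). Hence R_6(9) > 4408, i.e. R_6(9) ≥ 4409.

Largest n = 4408; hence R_6(9) > 4408.


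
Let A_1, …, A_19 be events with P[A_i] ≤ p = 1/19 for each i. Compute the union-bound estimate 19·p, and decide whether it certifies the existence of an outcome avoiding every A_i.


Union bound: P[∪_{i=1}^{19} A_i] ≤ Σ_i P[A_i] ≤ 19·p = 19·(1/19) = 1.
Numerically: 1 ≈ 1.00000.
Is 1 < 1? NO.
Since the bound 1 is ≥ 1, the union bound is uninformative here; it does NOT by itself certify existence.

19·p = 1 ≈ 1.00000; existence NOT certified by the union bound.


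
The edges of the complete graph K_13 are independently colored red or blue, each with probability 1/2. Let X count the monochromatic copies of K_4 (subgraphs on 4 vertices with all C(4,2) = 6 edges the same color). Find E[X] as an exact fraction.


Let X = Σ_S X_S over the C(13, 4) = 715 subsets S of size 4, where X_S = 1 if the K_4 on S is monochromatic.
For a fixed S, the K_4 on S has C(4, 2) = 6 edges. P[all 6 edges red] = (1/2)^6, and likewise for blue, so P[monochromatic] = 2·(1/2)^6 = 2^{1 − 6} = 1/32.
Summing: E[X] = C(13, 4) · 2^{1 − 6} = 715 · 1/32 = 715/32.
Numerically: E[X] ≈ 22.343750.

E[X] = C(13,4)·2^(1−C(4,2)) = 715/32 ≈ 22.343750.


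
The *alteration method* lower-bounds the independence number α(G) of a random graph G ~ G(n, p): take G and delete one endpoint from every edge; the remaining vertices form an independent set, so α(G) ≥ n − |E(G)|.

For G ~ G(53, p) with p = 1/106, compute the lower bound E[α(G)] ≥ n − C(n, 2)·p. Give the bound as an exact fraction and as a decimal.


E[|E(G)|] = C(53, 2)·p = 1378 · (1/106) = 13.
E[α(G)] ≥ n − E[|E(G)|] = 53 − 13 = 40.
Numerically: ≈ 40.0000.
(This is only a lower bound; the true E[α(G)] may be larger.)

E[α(G)] ≥ 40 ≈ 40.0000.


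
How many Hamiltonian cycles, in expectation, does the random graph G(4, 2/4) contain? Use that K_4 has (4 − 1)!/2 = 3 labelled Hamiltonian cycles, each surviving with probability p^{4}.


K_4 has (4 − 1)!/2 = 3 labelled Hamiltonian cycles.
For each such Hamiltonian cycle H, let X_H = 1 if all 4 edges of H are present in G. Then P[X_H = 1] = p^{4} = (1/2)^{4} = 1/16.
By linearity of expectation: E[X] = Σ_H E[X_H] = 3 · p^{4} = 3 · 1/16 = 3/16.
Numerically: E[X] ≈ 0.1875.

E[X] = 3 · (1/2)^{4} = 3/16 ≈ 0.1875.


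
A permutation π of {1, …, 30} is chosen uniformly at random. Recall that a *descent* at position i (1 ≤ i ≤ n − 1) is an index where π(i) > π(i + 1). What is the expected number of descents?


Write X = Σ X_I over i = 1, …, 29, with X_I the indicator of one descent.
There are 29 indicators.
For each fixed i, the pair (π(i), π(i+1)) is a uniformly random ordered pair of distinct values from {1, …, 30}; by symmetry P[π(i) > π(i+1)] = 1/2.
By linearity: E[X] = 29 · (1/2) = (30 − 1) · (1/2) = 29/2 ≈ 14.500000.

E[X] = 29/2 = 14.500000.


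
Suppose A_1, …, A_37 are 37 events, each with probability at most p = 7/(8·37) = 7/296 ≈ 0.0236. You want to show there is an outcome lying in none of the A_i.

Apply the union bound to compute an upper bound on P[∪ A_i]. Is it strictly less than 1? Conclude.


Union bound: P[∪_{i=1}^{37} A_i] ≤ Σ_i P[A_i] ≤ 37·p = 37·(7/296) = 7/8.
Numerically: 7/8 ≈ 0.8750.
Is 7/8 < 1? YES.
Since P[∪ A_i] ≤ 7/8 < 1, the complement has P[∩ A_i^c] ≥ 1 − 7/8 = 1/8 > 0, so some outcome avoids every A_i.

37·p = 7/8 ≈ 0.8750; existence CERTIFIED by the union bound.


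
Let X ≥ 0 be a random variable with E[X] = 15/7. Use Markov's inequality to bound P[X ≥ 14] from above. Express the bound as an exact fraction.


μ = E[X] = 15/7, a = 14.
Markov: P[X ≥ 14] ≤ μ/a = (15/7)/14 = 15/98.
Numerically: ≈ 0.153061.
(Since a = 14 > μ = 2.142857, the bound 15/98 is < 1 and informative.)

P[X ≥ 14] ≤ 15/98 ≈ 0.153061.


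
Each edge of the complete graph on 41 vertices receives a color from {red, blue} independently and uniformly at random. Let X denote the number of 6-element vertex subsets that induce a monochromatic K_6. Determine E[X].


Let X = Σ_S X_S over the C(41, 6) = 4496388 subsets S of size 6, where X_S = 1 if the K_6 on S is monochromatic.
For a fixed S, the K_6 on S has C(6, 2) = 15 edges. P[all 15 edges red] = (1/2)^15, and likewise for blue, so P[monochromatic] = 2·(1/2)^15 = 2^{1 − 15} = 1/16384.
Summing: E[X] = C(41, 6) · 2^{1 − 15} = 4496388 · 1/16384 = 1124097/4096.
Numerically: E[X] ≈ 274.4377.

E[X] = C(41,6)·2^(1−C(6,2)) = 1124097/4096 ≈ 274.4377.


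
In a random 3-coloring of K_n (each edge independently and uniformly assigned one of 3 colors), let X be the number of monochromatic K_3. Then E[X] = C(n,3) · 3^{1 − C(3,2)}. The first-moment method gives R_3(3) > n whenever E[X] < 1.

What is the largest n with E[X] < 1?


We need C(n, 3) · 3^{1 − 3} < 1, i.e. C(n, 3) < 3^{3 − 1} = 9.
Check values of n near the boundary:
  n = 3: C(3, 3) = 1; 1 < 9? YES
  n = 4: C(4, 3) = 4; 4 < 9? YES
  n = 5: C(5, 3) = 10; 10 < 9? NO
The largest n with C(n, 3) < 9 is n = 4 (where E[X] = 4/9 ≈ 0.4444). Hence R_3(3) > 4, i.e. R_3(3) ≥ 5.

Largest n = 4; hence R_3(3) > 4.


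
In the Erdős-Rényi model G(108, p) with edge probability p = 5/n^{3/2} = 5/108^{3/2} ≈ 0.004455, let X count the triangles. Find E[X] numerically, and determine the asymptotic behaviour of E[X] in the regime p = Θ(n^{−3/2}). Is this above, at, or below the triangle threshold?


Number of potential triangles: C(108, 3) = 204156.
Each occurs with probability p³ ≈ (0.004455)³ ≈ 8.841035e-08.
By linearity: E[X] = C(108, 3)·p³ ≈ 204156 · 8.841035e-08 ≈ 0.0180.
Since α = 3/2 > 1, p = c/n^{3/2} = o(1/n) is below the triangle threshold p ~ 1/n. Asymptotically E[X] ~ (c³/6)·n^{3(1−α)} = (5³/6)·n^{-1.5} → 0, so by Markov's inequality G has no triangles w.h.p.

E[X] ≈ 0.0180; in regime p = Θ(1/n^{3/2}) E[X] tends to 0 (below the triangle threshold p ~ 1/n).


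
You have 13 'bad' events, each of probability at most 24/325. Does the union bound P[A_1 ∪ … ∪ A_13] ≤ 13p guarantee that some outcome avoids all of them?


Union bound: P[∪_{i=1}^{13} A_i] ≤ Σ_i P[A_i] ≤ 13·p = 13·(24/325) = 24/25.
Numerically: 24/25 ≈ 0.96000.
Is 24/25 < 1? YES.
Since P[∪ A_i] ≤ 24/25 < 1, the complement has P[∩ A_i^c] ≥ 1 − 24/25 = 1/25 > 0, so some outcome avoids every A_i.

13·p = 24/25 ≈ 0.96000; existence CERTIFIED by the union bound.


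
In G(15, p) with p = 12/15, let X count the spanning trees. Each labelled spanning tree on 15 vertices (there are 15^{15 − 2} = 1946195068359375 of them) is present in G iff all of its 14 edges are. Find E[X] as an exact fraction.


K_15 has 15^{15 − 2} = 1946195068359375 labelled spanning trees.
For each such spanning tree H, let X_H = 1 if all 14 edges of H are present in G. Then P[X_H = 1] = p^{14} = (4/5)^{14} = 268435456/6103515625.
By linearity: E[X] = Σ_H E[X_H] = 1946195068359375 · p^{14} = 1946195068359375 · 268435456/6103515625 = 427972821516288/5.
Numerically: E[X] ≈ 8.5595e+13.

E[X] = 1946195068359375 · (4/5)^{14} = 427972821516288/5 ≈ 8.5595e+13.


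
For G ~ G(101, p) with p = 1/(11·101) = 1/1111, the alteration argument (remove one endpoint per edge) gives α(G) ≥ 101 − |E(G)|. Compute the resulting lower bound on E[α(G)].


E[|E(G)|] = C(101, 2)·p = 5050 · (1/1111) = 50/11.
E[α(G)] ≥ n − E[|E(G)|] = 101 − 50/11 = 1061/11.
Numerically: ≈ 96.454545.
(This is only a lower bound; the true E[α(G)] may be larger.)

E[α(G)] ≥ 1061/11 ≈ 96.454545.


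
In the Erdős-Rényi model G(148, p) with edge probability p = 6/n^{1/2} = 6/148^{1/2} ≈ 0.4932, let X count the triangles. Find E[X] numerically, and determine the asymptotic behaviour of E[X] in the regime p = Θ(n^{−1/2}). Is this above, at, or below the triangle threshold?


Number of potential triangles: C(148, 3) = 529396.
Each occurs with probability p³ ≈ (0.4932)³ ≈ 1.1996683e-01.
By linearity: E[X] = C(148, 3)·p³ ≈ 529396 · 1.1996683e-01 ≈ 63509.95918.
Since α = 1/2 < 1, p = c/n^{1/2} ≫ 1/n is above the triangle threshold p ~ 1/n. Asymptotically E[X] ~ (c³/6)·n^{3(1−α)} = (6³/6)·n^{1.5} → ∞; triangles are abundant w.h.p.

E[X] ≈ 63509.95918; in regime p = Θ(1/n^{1/2}) E[X] diverges (above the triangle threshold p ~ 1/n).


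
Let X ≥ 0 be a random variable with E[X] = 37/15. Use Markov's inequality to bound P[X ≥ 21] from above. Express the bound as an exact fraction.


μ = E[X] = 37/15, a = 21.
Markov: P[X ≥ 21] ≤ μ/a = (37/15)/21 = 37/315.
Numerically: ≈ 0.117460.
(Since a = 21 > μ = 2.466667, the bound 37/315 is < 1 and informative.)

P[X ≥ 21] ≤ 37/315 ≈ 0.117460.


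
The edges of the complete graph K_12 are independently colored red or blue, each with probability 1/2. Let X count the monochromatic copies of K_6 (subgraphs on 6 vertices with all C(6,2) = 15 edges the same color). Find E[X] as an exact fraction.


Let X = Σ_S X_S over the C(12, 6) = 924 subsets S of size 6, where X_S = 1 if the K_6 on S is monochromatic.
For a fixed S, the K_6 on S has C(6, 2) = 15 edges. P[all 15 edges red] = (1/2)^15, and likewise for blue, so P[monochromatic] = 2·(1/2)^15 = 2^{1 − 15} = 1/16384.
By linearity of expectation: E[X] = C(12, 6) · 2^{1 − 15} = 924 · 1/16384 = 231/4096.
Numerically: E[X] ≈ 0.0564.

E[X] = C(12,6)·2^(1−C(6,2)) = 231/4096 ≈ 0.0564.


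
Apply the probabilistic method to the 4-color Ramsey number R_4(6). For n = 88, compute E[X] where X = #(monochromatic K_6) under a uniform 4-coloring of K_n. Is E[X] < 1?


E[X] = C(88, 6) · 4^{1 − 15} = 541931236 · 4^{−14} = 541931236/268435456.
As a reduced fraction: E[X] = 135482809/67108864 ≈ 2.018851.
Is E[X] < 1? NO.
Since E[X] ≥ 1, the first-moment bound is inconclusive at n = 88; it does NOT by itself certify R_4(6) > 88.

E[X] = 135482809/67108864 ≈ 2.018851; E[X] ≥ 1; first-moment method inconclusive here.


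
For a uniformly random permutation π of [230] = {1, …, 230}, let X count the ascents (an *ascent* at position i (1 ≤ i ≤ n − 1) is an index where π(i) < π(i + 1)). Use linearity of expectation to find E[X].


Write X = Σ X_I over i = 1, …, 229, with X_I the indicator of one ascent.
There are 229 indicators.
For each fixed i, the pair (π(i), π(i+1)) is a uniformly random ordered pair of distinct values from {1, …, 230}; by symmetry P[π(i) < π(i+1)] = 1/2.
By linearity: E[X] = 229 · (1/2) = (230 − 1) · (1/2) = 229/2 ≈ 114.500.

E[X] = 229/2 = 114.500.


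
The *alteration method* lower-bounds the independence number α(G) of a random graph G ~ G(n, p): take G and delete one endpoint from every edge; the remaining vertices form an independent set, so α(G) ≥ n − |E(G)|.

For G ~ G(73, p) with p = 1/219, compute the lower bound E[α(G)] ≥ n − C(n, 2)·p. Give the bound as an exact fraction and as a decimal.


E[|E(G)|] = C(73, 2)·p = 2628 · (1/219) = 12.
E[α(G)] ≥ n − E[|E(G)|] = 73 − 12 = 61.
Numerically: ≈ 61.000000.
(This is only a lower bound; the true E[α(G)] may be larger.)

E[α(G)] ≥ 61 ≈ 61.000000.


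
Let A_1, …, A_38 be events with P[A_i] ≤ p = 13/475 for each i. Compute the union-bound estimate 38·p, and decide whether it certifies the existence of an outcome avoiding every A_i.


Union bound: P[∪_{i=1}^{38} A_i] ≤ Σ_i P[A_i] ≤ 38·p = 38·(13/475) = 26/25.
Numerically: 26/25 ≈ 1.04000.
Is 26/25 < 1? NO.
Since the bound 26/25 is ≥ 1, the union bound is uninformative here; it does NOT by itself certify existence.

38·p = 26/25 ≈ 1.04000; existence NOT certified by the union bound.


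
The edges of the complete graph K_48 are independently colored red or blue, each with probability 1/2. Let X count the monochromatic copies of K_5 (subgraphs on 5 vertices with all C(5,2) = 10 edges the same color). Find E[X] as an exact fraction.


Let X = Σ_S X_S over the C(48, 5) = 1712304 subsets S of size 5, where X_S = 1 if the K_5 on S is monochromatic.
For a fixed S, the K_5 on S has C(5, 2) = 10 edges. P[all 10 edges red] = (1/2)^10, and likewise for blue, so P[monochromatic] = 2·(1/2)^10 = 2^{1 − 10} = 1/512.
By linearity: E[X] = C(48, 5) · 2^{1 − 10} = 1712304 · 1/512 = 107019/32.
Numerically: E[X] ≈ 3344.343750.

E[X] = C(48,5)·2^(1−C(5,2)) = 107019/32 ≈ 3344.343750.


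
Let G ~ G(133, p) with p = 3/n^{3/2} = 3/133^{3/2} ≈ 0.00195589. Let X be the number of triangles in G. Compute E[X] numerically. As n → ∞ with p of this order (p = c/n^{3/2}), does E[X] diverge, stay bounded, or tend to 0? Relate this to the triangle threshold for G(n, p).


Number of potential triangles: C(133, 3) = 383306.
Each occurs with probability p³ ≈ (0.00195589)³ ≈ 7.48223561e-09.
By linearity: E[X] = C(133, 3)·p³ ≈ 383306 · 7.48223561e-09 ≈ 0.002868.
Since α = 3/2 > 1, p = c/n^{3/2} = o(1/n) is below the triangle threshold p ~ 1/n. Asymptotically E[X] ~ (c³/6)·n^{3(1−α)} = (3³/6)·n^{-1.5} → 0, so by Markov's inequality G has no triangles w.h.p.

E[X] ≈ 0.002868; in regime p = Θ(1/n^{3/2}) E[X] tends to 0 (below the triangle threshold p ~ 1/n).


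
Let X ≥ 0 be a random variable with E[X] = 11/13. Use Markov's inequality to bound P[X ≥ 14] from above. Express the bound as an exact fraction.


μ = E[X] = 11/13, a = 14.
Markov: P[X ≥ 14] ≤ μ/a = (11/13)/14 = 11/182.
Numerically: ≈ 0.06044.
(Since a = 14 > μ = 0.84615, the bound 11/182 is < 1 and informative.)

P[X ≥ 14] ≤ 11/182 ≈ 0.06044.


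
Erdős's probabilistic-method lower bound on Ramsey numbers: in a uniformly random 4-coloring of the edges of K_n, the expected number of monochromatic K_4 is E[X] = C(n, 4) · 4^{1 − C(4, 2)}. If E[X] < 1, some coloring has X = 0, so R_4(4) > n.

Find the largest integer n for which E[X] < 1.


We need C(n, 4) · 4^{1 − 6} < 1, i.e. C(n, 4) < 4^{6 − 1} = 1024.
Check values of n near the boundary:
  n = 10: C(10, 4) = 210; 210 < 1024? YES
  n = 11: C(11, 4) = 330; 330 < 1024? YES
  n = 12: C(12, 4) = 495; 495 < 1024? YES
  n = 13: C(13, 4) = 715; 715 < 1024? YES
  n = 14: C(14, 4) = 1001; 1001 < 1024? YES
  n = 15: C(15, 4) = 1365; 1365 < 1024? NO
The largest n with C(n, 4) < 1024 is n = 14 (where E[X] = 1001/1024 ≈ 0.9775). Hence R_4(4) > 14, i.e. R_4(4) ≥ 15.

Largest n = 14; hence R_4(4) > 14.


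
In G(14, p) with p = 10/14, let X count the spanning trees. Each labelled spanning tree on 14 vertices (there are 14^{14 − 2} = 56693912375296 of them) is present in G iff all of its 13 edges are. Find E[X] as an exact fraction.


K_14 has 14^{14 − 2} = 56693912375296 labelled spanning trees.
For each such spanning tree H, let X_H = 1 if all 13 edges of H are present in G. Then P[X_H = 1] = p^{13} = (5/7)^{13} = 1220703125/96889010407.
Summing the indicators: E[X] = Σ_H E[X_H] = 56693912375296 · p^{13} = 56693912375296 · 1220703125/96889010407 = 5000000000000/7.
Numerically: E[X] ≈ 7.14e+11.

E[X] = 56693912375296 · (5/7)^{13} = 5000000000000/7 ≈ 7.14e+11.


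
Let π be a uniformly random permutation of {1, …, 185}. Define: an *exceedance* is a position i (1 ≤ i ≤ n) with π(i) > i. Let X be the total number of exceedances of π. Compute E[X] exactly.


Write X = Σ_{i=1}^{185} X_i, where X_i = 1_{π(i) > i}.
For each fixed i, π(i) is uniform over {1, …, 185} (marginal of a uniform permutation), so P[π(i) > i] = (n − i)/n. Summing: Σ_{i=1}^{185} (n − i)/n = (0 + 1 + … + 184)/185 = 185(185 − 1)/(2·185) = (185 − 1)/2.
Hence E[X] = Σ_{i=1}^{185} (185 − i)/185 = 92 ≈ 92.00000.

E[X] = 92 = 92.00000.


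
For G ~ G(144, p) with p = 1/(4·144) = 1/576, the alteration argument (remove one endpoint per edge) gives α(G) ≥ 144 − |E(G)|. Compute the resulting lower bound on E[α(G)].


E[|E(G)|] = C(144, 2)·p = 10296 · (1/576) = 143/8.
E[α(G)] ≥ n − E[|E(G)|] = 144 − 143/8 = 1009/8.
Numerically: ≈ 126.12500.
(This is only a lower bound; the true E[α(G)] may be larger.)

E[α(G)] ≥ 1009/8 ≈ 126.12500.


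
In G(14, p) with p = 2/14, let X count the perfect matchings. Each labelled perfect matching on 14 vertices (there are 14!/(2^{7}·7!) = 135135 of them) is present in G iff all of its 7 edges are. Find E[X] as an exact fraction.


K_14 has 14!/(2^{7}·7!) = 135135 labelled perfect matchings.
For each such perfect matching H, let X_H = 1 if all 7 edges of H are present in G. Then P[X_H = 1] = p^{7} = (1/7)^{7} = 1/823543.
By linearity: E[X] = Σ_H E[X_H] = 135135 · p^{7} = 135135 · 1/823543 = 19305/117649.
Numerically: E[X] ≈ 0.164.

E[X] = 135135 · (1/7)^{7} = 19305/117649 ≈ 0.164.


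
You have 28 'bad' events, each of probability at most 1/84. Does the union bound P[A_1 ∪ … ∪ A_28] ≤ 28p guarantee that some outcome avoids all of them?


Union bound: P[∪_{i=1}^{28} A_i] ≤ Σ_i P[A_i] ≤ 28·p = 28·(1/84) = 1/3.
Numerically: 1/3 ≈ 0.3333333.
Is 1/3 < 1? YES.
Since P[∪ A_i] ≤ 1/3 < 1, the complement has P[∩ A_i^c] ≥ 1 − 1/3 = 2/3 > 0, so some outcome avoids every A_i.

28·p = 1/3 ≈ 0.3333333; existence CERTIFIED by the union bound.


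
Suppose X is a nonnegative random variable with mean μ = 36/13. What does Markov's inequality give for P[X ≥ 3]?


μ = E[X] = 36/13, a = 3.
Markov: P[X ≥ 3] ≤ μ/a = (36/13)/3 = 12/13.
Numerically: ≈ 0.9231.
(Since a = 3 > μ = 2.7692, the bound 12/13 is < 1 and informative.)

P[X ≥ 3] ≤ 12/13 ≈ 0.9231.


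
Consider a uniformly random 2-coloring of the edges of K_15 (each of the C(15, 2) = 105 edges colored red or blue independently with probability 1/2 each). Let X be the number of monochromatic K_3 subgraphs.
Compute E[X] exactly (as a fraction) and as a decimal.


Let X = Σ_S X_S over the C(15, 3) = 455 subsets S of size 3, where X_S = 1 if the K_3 on S is monochromatic.
For a fixed S, the K_3 on S has C(3, 2) = 3 edges. P[all 3 edges red] = (1/2)^3, and likewise for blue, so P[monochromatic] = 2·(1/2)^3 = 2^{1 − 3} = 1/4.
By linearity of expectation: E[X] = C(15, 3) · 2^{1 − 3} = 455 · 1/4 = 455/4.
Numerically: E[X] ≈ 113.750000.

E[X] = C(15,3)·2^(1−C(3,2)) = 455/4 ≈ 113.750000.


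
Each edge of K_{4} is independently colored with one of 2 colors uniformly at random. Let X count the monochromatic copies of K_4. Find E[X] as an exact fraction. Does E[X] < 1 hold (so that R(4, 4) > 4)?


E[X] = C(4, 4) · 2^{1 − 6} = 1 · 2^{−5} = 1/32.
As a reduced fraction: E[X] = 1/32 ≈ 0.031250.
Is E[X] < 1? YES.
Since E[X] < 1, there exists a 2-coloring of K_{4} with no monochromatic K_4; hence R(4, 4) > 4.

E[X] = 1/32 ≈ 0.031250; E[X] < 1, so R(4, 4) > 4.


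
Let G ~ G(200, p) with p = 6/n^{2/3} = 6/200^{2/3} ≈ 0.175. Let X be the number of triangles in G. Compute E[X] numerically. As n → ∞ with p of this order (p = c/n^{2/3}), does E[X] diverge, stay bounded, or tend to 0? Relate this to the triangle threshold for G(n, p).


Number of potential triangles: C(200, 3) = 1313400.
Each occurs with probability p³ ≈ (0.175)³ ≈ 5.40000e-03.
By linearity: E[X] = C(200, 3)·p³ ≈ 1313400 · 5.40000e-03 ≈ 7092.360.
Since α = 2/3 < 1, p = c/n^{2/3} ≫ 1/n is above the triangle threshold p ~ 1/n. Asymptotically E[X] ~ (c³/6)·n^{3(1−α)} = (6³/6)·n^{1} → ∞; triangles are abundant w.h.p.

E[X] ≈ 7092.360; in regime p = Θ(1/n^{2/3}) E[X] diverges (above the triangle threshold p ~ 1/n).


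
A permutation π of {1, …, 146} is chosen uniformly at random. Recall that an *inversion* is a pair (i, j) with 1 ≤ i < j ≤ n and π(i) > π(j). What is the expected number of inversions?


Write X = Σ X_I over the C(146, 2) = 10585 pairs i < j, with X_I the indicator of one inversion.
There are 10585 indicators.
For each fixed pair i < j, the values π(i) and π(j) are two distinct elements of {1, …, 146} in uniformly random order; by symmetry P[π(i) > π(j)] = 1/2.
By linearity: E[X] = 10585 · (1/2) = C(146, 2) · (1/2) = 10585/2 = 10585/2 ≈ 5292.500.

E[X] = 10585/2 = 5292.500.


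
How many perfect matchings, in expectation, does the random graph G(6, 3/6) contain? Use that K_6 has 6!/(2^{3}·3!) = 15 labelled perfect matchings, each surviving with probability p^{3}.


K_6 has 6!/(2^{3}·3!) = 15 labelled perfect matchings.
For each such perfect matching H, let X_H = 1 if all 3 edges of H are present in G. Then P[X_H = 1] = p^{3} = (1/2)^{3} = 1/8.
Summing the indicators: E[X] = Σ_H E[X_H] = 15 · p^{3} = 15 · 1/8 = 15/8.
Numerically: E[X] ≈ 1.875.

E[X] = 15 · (1/2)^{3} = 15/8 ≈ 1.875.


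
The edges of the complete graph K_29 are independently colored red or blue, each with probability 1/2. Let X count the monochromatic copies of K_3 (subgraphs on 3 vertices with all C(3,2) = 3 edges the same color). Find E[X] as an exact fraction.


Let X = Σ_S X_S over the C(29, 3) = 3654 subsets S of size 3, where X_S = 1 if the K_3 on S is monochromatic.
For a fixed S, the K_3 on S has C(3, 2) = 3 edges. P[all 3 edges red] = (1/2)^3, and likewise for blue, so P[monochromatic] = 2·(1/2)^3 = 2^{1 − 3} = 1/4.
Summing: E[X] = C(29, 3) · 2^{1 − 3} = 3654 · 1/4 = 1827/2.
Numerically: E[X] ≈ 913.500.

E[X] = C(29,3)·2^(1−C(3,2)) = 1827/2 ≈ 913.500.


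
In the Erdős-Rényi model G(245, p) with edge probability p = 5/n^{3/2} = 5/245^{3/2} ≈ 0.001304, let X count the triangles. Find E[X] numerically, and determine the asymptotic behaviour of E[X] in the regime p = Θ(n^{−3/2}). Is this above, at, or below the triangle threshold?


Number of potential triangles: C(245, 3) = 2421090.
Each occurs with probability p³ ≈ (0.001304)³ ≈ 2.216474e-09.
By linearity: E[X] = C(245, 3)·p³ ≈ 2421090 · 2.216474e-09 ≈ 0.0054.
Since α = 3/2 > 1, p = c/n^{3/2} = o(1/n) is below the triangle threshold p ~ 1/n. Asymptotically E[X] ~ (c³/6)·n^{3(1−α)} = (5³/6)·n^{-1.5} → 0, so by Markov's inequality G has no triangles w.h.p.

E[X] ≈ 0.0054; in regime p = Θ(1/n^{3/2}) E[X] tends to 0 (below the triangle threshold p ~ 1/n).


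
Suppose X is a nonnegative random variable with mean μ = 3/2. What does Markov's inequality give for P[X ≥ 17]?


μ = E[X] = 3/2, a = 17.
Markov: P[X ≥ 17] ≤ μ/a = (3/2)/17 = 3/34.
Numerically: ≈ 0.088235.
(Since a = 17 > μ = 1.500000, the bound 3/34 is < 1 and informative.)

P[X ≥ 17] ≤ 3/34 ≈ 0.088235.


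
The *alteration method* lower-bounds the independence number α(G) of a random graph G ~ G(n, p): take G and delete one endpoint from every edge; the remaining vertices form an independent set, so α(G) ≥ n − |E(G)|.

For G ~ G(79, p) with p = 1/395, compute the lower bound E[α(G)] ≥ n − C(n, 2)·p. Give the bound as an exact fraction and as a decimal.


E[|E(G)|] = C(79, 2)·p = 3081 · (1/395) = 39/5.
E[α(G)] ≥ n − E[|E(G)|] = 79 − 39/5 = 356/5.
Numerically: ≈ 71.20000.
(This is only a lower bound; the true E[α(G)] may be larger.)

E[α(G)] ≥ 356/5 ≈ 71.20000.


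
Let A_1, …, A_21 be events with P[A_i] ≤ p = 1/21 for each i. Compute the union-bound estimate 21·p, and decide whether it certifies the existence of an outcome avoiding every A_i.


Union bound: P[∪_{i=1}^{21} A_i] ≤ Σ_i P[A_i] ≤ 21·p = 21·(1/21) = 1.
Numerically: 1 ≈ 1.0000000.
Is 1 < 1? NO.
Since the bound 1 is ≥ 1, the union bound is uninformative here; it does NOT by itself certify existence.

21·p = 1 ≈ 1.0000000; existence NOT certified by the union bound.


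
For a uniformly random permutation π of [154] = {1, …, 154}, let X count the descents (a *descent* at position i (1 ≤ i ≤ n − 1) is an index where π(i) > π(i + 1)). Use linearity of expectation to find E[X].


Write X = Σ X_I over i = 1, …, 153, with X_I the indicator of one descent.
There are 153 indicators.
For each fixed i, the pair (π(i), π(i+1)) is a uniformly random ordered pair of distinct values from {1, …, 154}; by symmetry P[π(i) > π(i+1)] = 1/2.
By linearity: E[X] = 153 · (1/2) = (154 − 1) · (1/2) = 153/2 ≈ 76.5000.

E[X] = 153/2 = 76.5000.


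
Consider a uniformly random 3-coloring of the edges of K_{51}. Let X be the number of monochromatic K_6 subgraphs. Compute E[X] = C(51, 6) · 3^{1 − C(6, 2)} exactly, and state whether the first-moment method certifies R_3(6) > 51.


E[X] = C(51, 6) · 3^{1 − 15} = 18009460 · 3^{−14} = 18009460/4782969.
As a reduced fraction: E[X] = 18009460/4782969 ≈ 3.7653307.
Is E[X] < 1? NO.
Since E[X] ≥ 1, the first-moment bound is inconclusive at n = 51; it does NOT by itself certify R_3(6) > 51.

E[X] = 18009460/4782969 ≈ 3.7653307; E[X] ≥ 1; first-moment method inconclusive here.
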